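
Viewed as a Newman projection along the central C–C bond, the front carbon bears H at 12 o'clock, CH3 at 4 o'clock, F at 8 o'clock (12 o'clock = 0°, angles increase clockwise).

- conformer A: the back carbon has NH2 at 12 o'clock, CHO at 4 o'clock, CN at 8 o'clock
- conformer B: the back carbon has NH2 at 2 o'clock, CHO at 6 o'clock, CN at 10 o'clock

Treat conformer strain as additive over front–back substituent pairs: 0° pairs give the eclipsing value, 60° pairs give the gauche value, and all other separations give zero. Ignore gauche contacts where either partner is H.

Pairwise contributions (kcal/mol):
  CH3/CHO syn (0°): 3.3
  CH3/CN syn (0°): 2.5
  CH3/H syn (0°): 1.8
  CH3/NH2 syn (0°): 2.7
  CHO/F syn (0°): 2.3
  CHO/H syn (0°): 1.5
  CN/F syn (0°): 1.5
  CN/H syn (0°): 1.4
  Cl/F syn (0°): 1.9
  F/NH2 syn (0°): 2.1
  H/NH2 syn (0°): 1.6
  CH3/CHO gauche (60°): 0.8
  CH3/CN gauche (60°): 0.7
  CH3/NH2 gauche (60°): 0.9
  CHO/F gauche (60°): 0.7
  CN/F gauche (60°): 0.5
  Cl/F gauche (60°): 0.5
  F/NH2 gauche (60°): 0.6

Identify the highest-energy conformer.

A

A is eclipsed. H at 0° is eclipsed with NH2 at 0° (1.6); CH3 at 120° is eclipsed with CHO at 120° (3.3); F at 240° is eclipsed with CN at 240° (1.5). Total 6.4 kcal/mol.
B is staggered. CH3 at 120° is gauche with NH2 at 60° (0.9); CH3 at 120° is gauche with CHO at 180° (0.8); F at 240° is gauche with CHO at 180° (0.7); F at 240° is gauche with CN at 300° (0.5). Total 2.9 kcal/mol.
A has the highest total (6.4 kcal/mol).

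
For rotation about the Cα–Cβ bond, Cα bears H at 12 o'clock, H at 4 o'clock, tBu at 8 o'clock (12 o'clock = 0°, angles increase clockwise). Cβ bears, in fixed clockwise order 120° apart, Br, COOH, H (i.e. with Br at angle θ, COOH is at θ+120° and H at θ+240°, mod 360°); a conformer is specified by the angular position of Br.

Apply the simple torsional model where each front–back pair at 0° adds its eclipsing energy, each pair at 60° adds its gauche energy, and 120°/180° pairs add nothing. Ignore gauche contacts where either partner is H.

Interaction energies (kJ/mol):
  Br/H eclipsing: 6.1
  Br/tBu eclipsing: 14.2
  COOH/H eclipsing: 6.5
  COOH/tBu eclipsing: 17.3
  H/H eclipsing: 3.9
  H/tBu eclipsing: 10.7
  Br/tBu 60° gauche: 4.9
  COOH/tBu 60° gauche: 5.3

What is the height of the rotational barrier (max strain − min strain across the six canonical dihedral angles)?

Br at 0° (eclipsed): H(0°)/Br(0°) eclipsed 6.1; H(120°)/COOH(120°) eclipsed 6.5; tBu(240°)/H(240°) eclipsed 10.7 → 23.3 kJ/mol.
Br at 60° (staggered): tBu(240°)/COOH(180°) gauche 5.3 → 5.3 kJ/mol.
Br at 120° (eclipsed): H(0°)/H(0°) eclipsed 3.9; H(120°)/Br(120°) eclipsed 6.1; tBu(240°)/COOH(240°) eclipsed 17.3 → 27.3 kJ/mol.
Br at 180° (staggered): tBu(240°)/Br(180°) gauche 4.9; tBu(240°)/COOH(300°) gauche 5.3 → 10.2 kJ/mol.
Br at 240° (eclipsed): H(0°)/COOH(0°) eclipsed 6.5; H(120°)/H(120°) eclipsed 3.9; tBu(240°)/Br(240°) eclipsed 14.2 → 24.6 kJ/mol.
Br at 300° (staggered): tBu(240°)/Br(300°) gauche 4.9 → 4.9 kJ/mol.
Max at 120° (27.3 kJ/mol), min at 300° (4.9 kJ/mol); barrier = 22.4 kJ/mol.

22.4 kJ/mol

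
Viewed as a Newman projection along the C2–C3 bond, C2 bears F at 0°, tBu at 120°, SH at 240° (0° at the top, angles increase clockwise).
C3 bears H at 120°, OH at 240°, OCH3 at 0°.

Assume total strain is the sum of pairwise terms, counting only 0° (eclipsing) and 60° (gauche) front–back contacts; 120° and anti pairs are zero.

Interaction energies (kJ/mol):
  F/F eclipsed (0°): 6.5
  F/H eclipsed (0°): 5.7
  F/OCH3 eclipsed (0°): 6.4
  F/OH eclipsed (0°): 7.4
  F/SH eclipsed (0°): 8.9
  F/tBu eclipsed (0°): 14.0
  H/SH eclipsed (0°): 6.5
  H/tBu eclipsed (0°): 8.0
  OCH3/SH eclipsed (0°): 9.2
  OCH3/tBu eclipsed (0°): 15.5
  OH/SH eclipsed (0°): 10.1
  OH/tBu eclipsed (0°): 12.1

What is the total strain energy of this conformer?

This conformer (eclipsed): F(0°)/OCH3(0°) eclipsed 6.4; tBu(120°)/H(120°) eclipsed 8.0; SH(240°)/OH(240°) eclipsed 10.1 → 24.5 kJ/mol.

24.5 kJ/mol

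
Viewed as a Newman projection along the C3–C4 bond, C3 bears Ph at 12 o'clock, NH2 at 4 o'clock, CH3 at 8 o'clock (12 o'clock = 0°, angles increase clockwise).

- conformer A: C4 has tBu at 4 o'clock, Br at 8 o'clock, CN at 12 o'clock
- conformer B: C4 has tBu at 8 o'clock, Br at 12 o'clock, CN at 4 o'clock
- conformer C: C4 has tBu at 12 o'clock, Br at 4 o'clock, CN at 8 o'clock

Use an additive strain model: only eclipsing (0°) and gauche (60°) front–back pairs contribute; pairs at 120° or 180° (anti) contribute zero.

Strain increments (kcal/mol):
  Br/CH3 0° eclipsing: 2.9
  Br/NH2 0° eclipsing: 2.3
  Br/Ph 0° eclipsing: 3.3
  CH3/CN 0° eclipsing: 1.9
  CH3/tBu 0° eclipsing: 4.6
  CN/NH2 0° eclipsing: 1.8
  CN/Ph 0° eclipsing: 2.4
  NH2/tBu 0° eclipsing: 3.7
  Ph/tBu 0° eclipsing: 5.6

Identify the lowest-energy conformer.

A (eclipsed): Ph(0°)/CN(0°) eclipsed 2.4; NH2(120°)/tBu(120°) eclipsed 3.7; CH3(240°)/Br(240°) eclipsed 2.9 → 9.0 kcal/mol.
B (eclipsed): Ph(0°)/Br(0°) eclipsed 3.3; NH2(120°)/CN(120°) eclipsed 1.8; CH3(240°)/tBu(240°) eclipsed 4.6 → 9.7 kcal/mol.
C (eclipsed): Ph(0°)/tBu(0°) eclipsed 5.6; NH2(120°)/Br(120°) eclipsed 2.3; CH3(240°)/CN(240°) eclipsed 1.9 → 9.8 kcal/mol.
A has the lowest total (9.0 kcal/mol).

A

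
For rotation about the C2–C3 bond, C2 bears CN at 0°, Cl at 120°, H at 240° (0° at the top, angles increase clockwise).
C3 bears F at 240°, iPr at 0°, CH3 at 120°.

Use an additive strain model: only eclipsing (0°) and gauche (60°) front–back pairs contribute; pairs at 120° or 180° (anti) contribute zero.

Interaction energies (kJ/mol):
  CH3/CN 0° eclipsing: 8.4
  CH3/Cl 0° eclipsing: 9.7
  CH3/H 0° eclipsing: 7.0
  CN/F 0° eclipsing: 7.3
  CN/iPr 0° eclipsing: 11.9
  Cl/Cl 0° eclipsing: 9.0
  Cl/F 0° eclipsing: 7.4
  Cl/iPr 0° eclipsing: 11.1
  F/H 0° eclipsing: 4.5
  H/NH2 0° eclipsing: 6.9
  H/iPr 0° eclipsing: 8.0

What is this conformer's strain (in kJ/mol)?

This conformer (eclipsed): CN–iPr eclipsed, Cl–CH3 eclipsed, H–F eclipsed; 11.9 + 9.7 + 4.5 = 26.1 kJ/mol.

26.1 kJ/mol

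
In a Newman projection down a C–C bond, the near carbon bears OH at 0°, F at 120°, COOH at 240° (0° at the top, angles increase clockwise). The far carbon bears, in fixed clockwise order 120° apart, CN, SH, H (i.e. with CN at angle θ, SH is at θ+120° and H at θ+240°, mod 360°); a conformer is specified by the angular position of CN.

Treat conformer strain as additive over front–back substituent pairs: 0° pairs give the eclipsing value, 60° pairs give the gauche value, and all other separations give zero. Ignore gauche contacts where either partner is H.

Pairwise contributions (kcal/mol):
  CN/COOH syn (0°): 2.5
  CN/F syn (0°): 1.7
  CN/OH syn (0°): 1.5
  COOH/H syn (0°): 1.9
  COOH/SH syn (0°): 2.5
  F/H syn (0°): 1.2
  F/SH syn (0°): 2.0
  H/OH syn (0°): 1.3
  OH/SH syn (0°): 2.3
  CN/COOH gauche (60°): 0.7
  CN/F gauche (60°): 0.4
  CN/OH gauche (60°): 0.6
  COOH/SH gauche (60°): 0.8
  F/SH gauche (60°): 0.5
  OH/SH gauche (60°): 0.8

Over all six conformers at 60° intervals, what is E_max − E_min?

3.7 kcal/mol

CN at 0° is eclipsed. OH at 0° is eclipsed with CN at 0° (1.5); F at 120° is eclipsed with SH at 120° (2.0); COOH at 240° is eclipsed with H at 240° (1.9). Total 5.4 kcal/mol.
CN at 60° is staggered. OH at 0° is gauche with CN at 60° (0.6); F at 120° is gauche with CN at 60° (0.4); F at 120° is gauche with SH at 180° (0.5); COOH at 240° is gauche with SH at 180° (0.8). Total 2.3 kcal/mol.
CN at 120° is eclipsed. OH at 0° is eclipsed with H at 0° (1.3); F at 120° is eclipsed with CN at 120° (1.7); COOH at 240° is eclipsed with SH at 240° (2.5). Total 5.5 kcal/mol.
CN at 180° is staggered. OH at 0° is gauche with SH at 300° (0.8); F at 120° is gauche with CN at 180° (0.4); COOH at 240° is gauche with CN at 180° (0.7); COOH at 240° is gauche with SH at 300° (0.8). Total 2.7 kcal/mol.
CN at 240° is eclipsed. OH at 0° is eclipsed with SH at 0° (2.3); F at 120° is eclipsed with H at 120° (1.2); COOH at 240° is eclipsed with CN at 240° (2.5). Total 6.0 kcal/mol.
CN at 300° is staggered. OH at 0° is gauche with CN at 300° (0.6); OH at 0° is gauche with SH at 60° (0.8); F at 120° is gauche with SH at 60° (0.5); COOH at 240° is gauche with CN at 300° (0.7). Total 2.6 kcal/mol.
Max at 240° (6.0 kcal/mol), min at 60° (2.3 kcal/mol); barrier = 3.7 kcal/mol.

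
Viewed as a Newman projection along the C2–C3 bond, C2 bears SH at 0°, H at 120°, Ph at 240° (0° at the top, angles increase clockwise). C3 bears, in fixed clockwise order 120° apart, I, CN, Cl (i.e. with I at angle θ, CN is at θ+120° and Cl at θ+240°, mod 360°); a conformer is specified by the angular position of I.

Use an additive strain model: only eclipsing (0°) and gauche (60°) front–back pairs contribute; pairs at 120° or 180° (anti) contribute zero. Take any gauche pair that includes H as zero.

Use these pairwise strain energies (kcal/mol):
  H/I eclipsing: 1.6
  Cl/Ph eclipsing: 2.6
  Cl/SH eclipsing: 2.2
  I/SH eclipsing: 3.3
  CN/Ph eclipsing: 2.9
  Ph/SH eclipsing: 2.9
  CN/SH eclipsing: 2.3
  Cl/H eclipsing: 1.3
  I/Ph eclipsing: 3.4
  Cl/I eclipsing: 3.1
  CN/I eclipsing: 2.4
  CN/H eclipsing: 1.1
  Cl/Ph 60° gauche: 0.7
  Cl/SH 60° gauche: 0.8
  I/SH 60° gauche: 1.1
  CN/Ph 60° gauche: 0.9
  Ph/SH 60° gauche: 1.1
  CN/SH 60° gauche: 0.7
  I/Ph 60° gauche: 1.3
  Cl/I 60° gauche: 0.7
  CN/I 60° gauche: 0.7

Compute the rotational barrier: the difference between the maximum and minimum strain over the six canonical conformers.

3.5 kcal/mol

I at 0° is eclipsed. SH at 0° is eclipsed with I at 0° (3.3); H at 120° is eclipsed with CN at 120° (1.1); Ph at 240° is eclipsed with Cl at 240° (2.6). Total 7.0 kcal/mol.
I at 60° is staggered. SH at 0° is gauche with I at 60° (1.1); SH at 0° is gauche with Cl at 300° (0.8); Ph at 240° is gauche with CN at 180° (0.9); Ph at 240° is gauche with Cl at 300° (0.7). Total 3.5 kcal/mol.
I at 120° is eclipsed. SH at 0° is eclipsed with Cl at 0° (2.2); H at 120° is eclipsed with I at 120° (1.6); Ph at 240° is eclipsed with CN at 240° (2.9). Total 6.7 kcal/mol.
I at 180° is staggered. SH at 0° is gauche with CN at 300° (0.7); SH at 0° is gauche with Cl at 60° (0.8); Ph at 240° is gauche with I at 180° (1.3); Ph at 240° is gauche with CN at 300° (0.9). Total 3.7 kcal/mol.
I at 240° is eclipsed. SH at 0° is eclipsed with CN at 0° (2.3); H at 120° is eclipsed with Cl at 120° (1.3); Ph at 240° is eclipsed with I at 240° (3.4). Total 7.0 kcal/mol.
I at 300° is staggered. SH at 0° is gauche with I at 300° (1.1); SH at 0° is gauche with CN at 60° (0.7); Ph at 240° is gauche with I at 300° (1.3); Ph at 240° is gauche with Cl at 180° (0.7). Total 3.8 kcal/mol.
Max at 0° (7.0 kcal/mol), min at 60° (3.5 kcal/mol); barrier = 3.5 kcal/mol.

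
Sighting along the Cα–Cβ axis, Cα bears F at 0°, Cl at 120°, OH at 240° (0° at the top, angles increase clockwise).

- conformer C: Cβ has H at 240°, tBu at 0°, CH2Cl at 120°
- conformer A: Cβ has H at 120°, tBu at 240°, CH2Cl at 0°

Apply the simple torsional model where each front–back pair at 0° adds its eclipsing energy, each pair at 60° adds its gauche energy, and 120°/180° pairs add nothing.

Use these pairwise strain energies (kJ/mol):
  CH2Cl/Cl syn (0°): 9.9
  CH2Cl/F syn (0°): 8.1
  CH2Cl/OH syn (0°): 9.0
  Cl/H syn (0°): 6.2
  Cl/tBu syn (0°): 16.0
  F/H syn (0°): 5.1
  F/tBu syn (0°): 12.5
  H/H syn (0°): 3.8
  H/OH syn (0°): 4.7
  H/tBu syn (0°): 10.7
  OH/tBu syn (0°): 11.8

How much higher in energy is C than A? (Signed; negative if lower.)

+1.0 kJ/mol

C is eclipsed. F at 0° is eclipsed with tBu at 0° (12.5); Cl at 120° is eclipsed with CH2Cl at 120° (9.9); OH at 240° is eclipsed with H at 240° (4.7). Total 27.1 kJ/mol.
A is eclipsed. F at 0° is eclipsed with CH2Cl at 0° (8.1); Cl at 120° is eclipsed with H at 120° (6.2); OH at 240° is eclipsed with tBu at 240° (11.8). Total 26.1 kJ/mol.
E(C) − E(A) = 27.1 − 26.1 = +1.0 kJ/mol.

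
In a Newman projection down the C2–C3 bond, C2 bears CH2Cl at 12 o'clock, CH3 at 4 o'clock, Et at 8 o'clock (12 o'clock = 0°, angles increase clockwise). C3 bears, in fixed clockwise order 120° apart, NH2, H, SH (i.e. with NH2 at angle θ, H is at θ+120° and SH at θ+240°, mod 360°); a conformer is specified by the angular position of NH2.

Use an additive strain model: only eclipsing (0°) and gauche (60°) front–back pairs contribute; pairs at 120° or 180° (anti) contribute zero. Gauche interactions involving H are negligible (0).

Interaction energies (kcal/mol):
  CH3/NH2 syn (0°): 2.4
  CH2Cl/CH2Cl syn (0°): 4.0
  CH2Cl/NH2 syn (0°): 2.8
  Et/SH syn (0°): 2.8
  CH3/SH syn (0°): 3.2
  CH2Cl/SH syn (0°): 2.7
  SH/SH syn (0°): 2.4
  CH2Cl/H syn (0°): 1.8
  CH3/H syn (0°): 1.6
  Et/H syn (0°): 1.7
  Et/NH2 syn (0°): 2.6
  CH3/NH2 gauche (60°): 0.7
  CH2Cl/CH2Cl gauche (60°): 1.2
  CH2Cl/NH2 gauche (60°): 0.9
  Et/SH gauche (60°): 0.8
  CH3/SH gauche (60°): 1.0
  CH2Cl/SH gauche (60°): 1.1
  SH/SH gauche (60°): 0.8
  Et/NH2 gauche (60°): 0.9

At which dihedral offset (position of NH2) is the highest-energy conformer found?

240°

NH2 at 0° is eclipsed. CH2Cl at 0° is eclipsed with NH2 at 0° (2.8); CH3 at 120° is eclipsed with H at 120° (1.6); Et at 240° is eclipsed with SH at 240° (2.8). Total 7.2 kcal/mol.
NH2 at 60° is staggered. CH2Cl at 0° is gauche with NH2 at 60° (0.9); CH2Cl at 0° is gauche with SH at 300° (1.1); CH3 at 120° is gauche with NH2 at 60° (0.7); Et at 240° is gauche with SH at 300° (0.8). Total 3.5 kcal/mol.
NH2 at 120° is eclipsed. CH2Cl at 0° is eclipsed with SH at 0° (2.7); CH3 at 120° is eclipsed with NH2 at 120° (2.4); Et at 240° is eclipsed with H at 240° (1.7). Total 6.8 kcal/mol.
NH2 at 180° is staggered. CH2Cl at 0° is gauche with SH at 60° (1.1); CH3 at 120° is gauche with NH2 at 180° (0.7); CH3 at 120° is gauche with SH at 60° (1.0); Et at 240° is gauche with NH2 at 180° (0.9). Total 3.7 kcal/mol.
NH2 at 240° is eclipsed. CH2Cl at 0° is eclipsed with H at 0° (1.8); CH3 at 120° is eclipsed with SH at 120° (3.2); Et at 240° is eclipsed with NH2 at 240° (2.6). Total 7.6 kcal/mol.
NH2 at 300° is staggered. CH2Cl at 0° is gauche with NH2 at 300° (0.9); CH3 at 120° is gauche with SH at 180° (1.0); Et at 240° is gauche with NH2 at 300° (0.9); Et at 240° is gauche with SH at 180° (0.8). Total 3.6 kcal/mol.
The maximum (7.6 kcal/mol) occurs with NH2 at 240°.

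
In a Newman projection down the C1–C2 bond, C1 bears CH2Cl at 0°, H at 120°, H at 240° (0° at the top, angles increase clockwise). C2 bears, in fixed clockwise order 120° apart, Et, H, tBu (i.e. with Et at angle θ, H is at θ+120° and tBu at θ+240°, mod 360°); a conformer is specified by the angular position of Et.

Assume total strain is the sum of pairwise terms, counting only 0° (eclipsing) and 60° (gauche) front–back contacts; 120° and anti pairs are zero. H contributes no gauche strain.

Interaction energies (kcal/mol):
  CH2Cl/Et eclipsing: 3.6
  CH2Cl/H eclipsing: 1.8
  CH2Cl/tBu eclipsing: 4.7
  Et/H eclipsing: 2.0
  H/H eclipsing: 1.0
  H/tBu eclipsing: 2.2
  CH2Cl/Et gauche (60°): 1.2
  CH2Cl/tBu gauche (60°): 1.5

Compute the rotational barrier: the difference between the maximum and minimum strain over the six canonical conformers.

6.5 kcal/mol

Et at 0° (eclipsed): CH2Cl–Et eclipsed, H–H eclipsed, H–tBu eclipsed; 3.6 + 1.0 + 2.2 = 6.8 kcal/mol.
Et at 60° (staggered): CH2Cl–Et gauche, CH2Cl–tBu gauche; 1.2 + 1.5 = 2.7 kcal/mol.
Et at 120° (eclipsed): CH2Cl–tBu eclipsed, H–Et eclipsed, H–H eclipsed; 4.7 + 2.0 + 1.0 = 7.7 kcal/mol.
Et at 180° (staggered): CH2Cl–tBu gauche; 1.5 = 1.5 kcal/mol.
Et at 240° (eclipsed): CH2Cl–H eclipsed, H–tBu eclipsed, H–Et eclipsed; 1.8 + 2.2 + 2.0 = 6.0 kcal/mol.
Et at 300° (staggered): CH2Cl–Et gauche; 1.2 = 1.2 kcal/mol.
Max at 120° (7.7 kcal/mol), min at 300° (1.2 kcal/mol); barrier = 6.5 kcal/mol.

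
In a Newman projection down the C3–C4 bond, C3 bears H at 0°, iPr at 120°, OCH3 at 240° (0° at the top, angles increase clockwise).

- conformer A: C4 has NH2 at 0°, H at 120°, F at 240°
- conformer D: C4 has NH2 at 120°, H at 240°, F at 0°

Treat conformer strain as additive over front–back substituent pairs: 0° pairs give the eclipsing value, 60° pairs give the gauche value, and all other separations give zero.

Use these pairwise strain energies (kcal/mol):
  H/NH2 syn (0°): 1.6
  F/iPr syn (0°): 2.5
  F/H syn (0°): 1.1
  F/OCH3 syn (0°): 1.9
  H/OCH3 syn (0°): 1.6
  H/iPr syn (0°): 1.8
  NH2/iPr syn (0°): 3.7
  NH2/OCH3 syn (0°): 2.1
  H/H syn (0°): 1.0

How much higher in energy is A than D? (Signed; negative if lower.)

A (eclipsed): H(0°)/NH2(0°) eclipsed 1.6; iPr(120°)/H(120°) eclipsed 1.8; OCH3(240°)/F(240°) eclipsed 1.9 → 5.3 kcal/mol.
D (eclipsed): H(0°)/F(0°) eclipsed 1.1; iPr(120°)/NH2(120°) eclipsed 3.7; OCH3(240°)/H(240°) eclipsed 1.6 → 6.4 kcal/mol.
E(A) − E(D) = 5.3 − 6.4 = -1.1 kcal/mol.

-1.1 kcal/mol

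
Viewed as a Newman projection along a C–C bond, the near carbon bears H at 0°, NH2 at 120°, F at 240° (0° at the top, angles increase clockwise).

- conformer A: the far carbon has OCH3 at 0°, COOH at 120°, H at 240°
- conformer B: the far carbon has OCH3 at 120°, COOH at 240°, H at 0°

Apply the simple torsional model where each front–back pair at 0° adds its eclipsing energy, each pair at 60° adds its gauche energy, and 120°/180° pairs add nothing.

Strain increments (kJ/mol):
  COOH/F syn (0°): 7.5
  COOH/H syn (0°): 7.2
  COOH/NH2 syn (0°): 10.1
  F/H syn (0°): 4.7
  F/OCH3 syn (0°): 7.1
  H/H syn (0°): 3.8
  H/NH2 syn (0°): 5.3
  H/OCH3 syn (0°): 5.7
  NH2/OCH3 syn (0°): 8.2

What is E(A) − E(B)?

+1.0 kJ/mol

A (eclipsed): H(0°)/OCH3(0°) eclipsed 5.7; NH2(120°)/COOH(120°) eclipsed 10.1; F(240°)/H(240°) eclipsed 4.7 → 20.5 kJ/mol.
B (eclipsed): H(0°)/H(0°) eclipsed 3.8; NH2(120°)/OCH3(120°) eclipsed 8.2; F(240°)/COOH(240°) eclipsed 7.5 → 19.5 kJ/mol.
E(A) − E(B) = 20.5 − 19.5 = +1.0 kJ/mol.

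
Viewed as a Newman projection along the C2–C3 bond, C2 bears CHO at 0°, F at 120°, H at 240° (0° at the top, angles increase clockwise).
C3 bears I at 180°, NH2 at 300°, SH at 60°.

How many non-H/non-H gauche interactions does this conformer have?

Non-H gauche pairs: CHO(0°)/NH2(300°); CHO(0°)/SH(60°); F(120°)/I(180°); F(120°)/SH(60°) — 4 interactions.

4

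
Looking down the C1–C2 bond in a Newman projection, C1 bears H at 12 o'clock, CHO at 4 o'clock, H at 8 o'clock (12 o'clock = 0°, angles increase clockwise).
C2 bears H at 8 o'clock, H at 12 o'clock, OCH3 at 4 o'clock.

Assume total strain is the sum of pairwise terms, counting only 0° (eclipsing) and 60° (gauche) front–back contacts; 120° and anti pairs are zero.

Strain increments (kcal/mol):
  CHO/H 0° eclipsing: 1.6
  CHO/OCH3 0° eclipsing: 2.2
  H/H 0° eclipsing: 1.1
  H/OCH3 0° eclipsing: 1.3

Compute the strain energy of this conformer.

4.4 kcal/mol

This conformer (eclipsed): H(0°)/H(0°) eclipsed 1.1; CHO(120°)/OCH3(120°) eclipsed 2.2; H(240°)/H(240°) eclipsed 1.1 → 4.4 kcal/mol.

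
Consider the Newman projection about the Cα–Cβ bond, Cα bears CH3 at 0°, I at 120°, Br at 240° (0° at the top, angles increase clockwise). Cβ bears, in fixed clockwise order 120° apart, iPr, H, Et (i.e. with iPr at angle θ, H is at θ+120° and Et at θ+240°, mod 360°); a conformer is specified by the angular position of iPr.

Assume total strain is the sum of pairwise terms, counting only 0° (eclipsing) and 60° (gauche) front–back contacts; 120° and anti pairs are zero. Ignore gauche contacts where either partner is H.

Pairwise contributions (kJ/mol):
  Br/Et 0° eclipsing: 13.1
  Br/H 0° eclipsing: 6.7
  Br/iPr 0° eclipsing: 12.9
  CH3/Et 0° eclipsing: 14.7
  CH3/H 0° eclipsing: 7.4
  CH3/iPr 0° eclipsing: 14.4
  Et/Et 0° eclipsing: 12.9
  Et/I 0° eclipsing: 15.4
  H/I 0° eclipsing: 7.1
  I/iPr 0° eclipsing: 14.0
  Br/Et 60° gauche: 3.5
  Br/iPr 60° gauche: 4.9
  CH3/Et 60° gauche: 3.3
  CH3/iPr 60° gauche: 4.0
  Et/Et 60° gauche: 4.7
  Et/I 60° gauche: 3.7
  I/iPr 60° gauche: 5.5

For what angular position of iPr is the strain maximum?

240°

iPr at 0° is eclipsed. CH3 at 0° is eclipsed with iPr at 0° (14.4); I at 120° is eclipsed with H at 120° (7.1); Br at 240° is eclipsed with Et at 240° (13.1). Total 34.6 kJ/mol.
iPr at 60° is staggered. CH3 at 0° is gauche with iPr at 60° (4.0); CH3 at 0° is gauche with Et at 300° (3.3); I at 120° is gauche with iPr at 60° (5.5); Br at 240° is gauche with Et at 300° (3.5). Total 16.3 kJ/mol.
iPr at 120° is eclipsed. CH3 at 0° is eclipsed with Et at 0° (14.7); I at 120° is eclipsed with iPr at 120° (14.0); Br at 240° is eclipsed with H at 240° (6.7). Total 35.4 kJ/mol.
iPr at 180° is staggered. CH3 at 0° is gauche with Et at 60° (3.3); I at 120° is gauche with iPr at 180° (5.5); I at 120° is gauche with Et at 60° (3.7); Br at 240° is gauche with iPr at 180° (4.9). Total 17.4 kJ/mol.
iPr at 240° is eclipsed. CH3 at 0° is eclipsed with H at 0° (7.4); I at 120° is eclipsed with Et at 120° (15.4); Br at 240° is eclipsed with iPr at 240° (12.9). Total 35.7 kJ/mol.
iPr at 300° is staggered. CH3 at 0° is gauche with iPr at 300° (4.0); I at 120° is gauche with Et at 180° (3.7); Br at 240° is gauche with iPr at 300° (4.9); Br at 240° is gauche with Et at 180° (3.5). Total 16.1 kJ/mol.
The maximum (35.7 kJ/mol) occurs with iPr at 240°.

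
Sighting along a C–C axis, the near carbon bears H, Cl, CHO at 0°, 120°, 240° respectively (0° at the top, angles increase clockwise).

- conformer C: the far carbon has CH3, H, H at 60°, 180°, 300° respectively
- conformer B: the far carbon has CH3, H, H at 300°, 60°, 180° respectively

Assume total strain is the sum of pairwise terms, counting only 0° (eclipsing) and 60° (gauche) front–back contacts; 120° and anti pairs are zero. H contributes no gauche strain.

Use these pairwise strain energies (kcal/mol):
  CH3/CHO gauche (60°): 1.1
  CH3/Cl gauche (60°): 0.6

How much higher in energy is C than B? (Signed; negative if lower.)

C (staggered): Cl(120°)/CH3(60°) gauche 0.6 → 0.6 kcal/mol.
B (staggered): CHO(240°)/CH3(300°) gauche 1.1 → 1.1 kcal/mol.
E(C) − E(B) = 0.6 − 1.1 = -0.5 kcal/mol.

-0.5 kcal/mol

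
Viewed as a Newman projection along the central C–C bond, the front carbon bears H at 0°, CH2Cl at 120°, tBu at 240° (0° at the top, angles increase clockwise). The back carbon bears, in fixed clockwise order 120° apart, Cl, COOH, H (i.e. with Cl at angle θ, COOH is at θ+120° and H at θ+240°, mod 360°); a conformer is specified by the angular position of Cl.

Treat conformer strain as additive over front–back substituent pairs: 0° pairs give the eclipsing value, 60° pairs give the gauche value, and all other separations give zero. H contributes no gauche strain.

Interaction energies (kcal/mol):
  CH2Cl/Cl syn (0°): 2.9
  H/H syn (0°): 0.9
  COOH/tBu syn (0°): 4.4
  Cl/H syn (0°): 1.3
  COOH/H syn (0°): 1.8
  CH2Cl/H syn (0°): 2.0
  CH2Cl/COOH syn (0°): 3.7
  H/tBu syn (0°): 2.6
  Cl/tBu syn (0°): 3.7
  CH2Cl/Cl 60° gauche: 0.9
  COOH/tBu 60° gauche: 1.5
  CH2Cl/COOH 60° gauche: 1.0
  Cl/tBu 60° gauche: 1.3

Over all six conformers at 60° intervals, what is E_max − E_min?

Cl at 0° is eclipsed. H at 0° is eclipsed with Cl at 0° (1.3); CH2Cl at 120° is eclipsed with COOH at 120° (3.7); tBu at 240° is eclipsed with H at 240° (2.6). Total 7.6 kcal/mol.
Cl at 60° is staggered. CH2Cl at 120° is gauche with Cl at 60° (0.9); CH2Cl at 120° is gauche with COOH at 180° (1.0); tBu at 240° is gauche with COOH at 180° (1.5). Total 3.4 kcal/mol.
Cl at 120° is eclipsed. H at 0° is eclipsed with H at 0° (0.9); CH2Cl at 120° is eclipsed with Cl at 120° (2.9); tBu at 240° is eclipsed with COOH at 240° (4.4). Total 8.2 kcal/mol.
Cl at 180° is staggered. CH2Cl at 120° is gauche with Cl at 180° (0.9); tBu at 240° is gauche with Cl at 180° (1.3); tBu at 240° is gauche with COOH at 300° (1.5). Total 3.7 kcal/mol.
Cl at 240° is eclipsed. H at 0° is eclipsed with COOH at 0° (1.8); CH2Cl at 120° is eclipsed with H at 120° (2.0); tBu at 240° is eclipsed with Cl at 240° (3.7). Total 7.5 kcal/mol.
Cl at 300° is staggered. CH2Cl at 120° is gauche with COOH at 60° (1.0); tBu at 240° is gauche with Cl at 300° (1.3). Total 2.3 kcal/mol.
Max at 120° (8.2 kcal/mol), min at 300° (2.3 kcal/mol); barrier = 5.9 kcal/mol.

5.9 kcal/mol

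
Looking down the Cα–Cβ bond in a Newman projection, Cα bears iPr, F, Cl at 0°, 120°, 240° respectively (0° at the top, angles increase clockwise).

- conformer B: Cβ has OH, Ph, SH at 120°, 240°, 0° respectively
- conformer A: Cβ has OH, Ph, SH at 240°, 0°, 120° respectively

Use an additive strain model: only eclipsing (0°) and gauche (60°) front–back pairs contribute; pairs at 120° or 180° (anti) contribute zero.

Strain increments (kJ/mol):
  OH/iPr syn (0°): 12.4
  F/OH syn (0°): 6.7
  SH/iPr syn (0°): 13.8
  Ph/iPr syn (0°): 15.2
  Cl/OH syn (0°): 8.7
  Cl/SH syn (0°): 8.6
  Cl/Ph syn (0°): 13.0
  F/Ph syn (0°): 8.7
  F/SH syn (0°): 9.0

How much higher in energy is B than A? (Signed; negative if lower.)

+0.6 kJ/mol

B is eclipsed. iPr at 0° is eclipsed with SH at 0° (13.8); F at 120° is eclipsed with OH at 120° (6.7); Cl at 240° is eclipsed with Ph at 240° (13.0). Total 33.5 kJ/mol.
A is eclipsed. iPr at 0° is eclipsed with Ph at 0° (15.2); F at 120° is eclipsed with SH at 120° (9.0); Cl at 240° is eclipsed with OH at 240° (8.7). Total 32.9 kJ/mol.
E(B) − E(A) = 33.5 − 32.9 = +0.6 kJ/mol.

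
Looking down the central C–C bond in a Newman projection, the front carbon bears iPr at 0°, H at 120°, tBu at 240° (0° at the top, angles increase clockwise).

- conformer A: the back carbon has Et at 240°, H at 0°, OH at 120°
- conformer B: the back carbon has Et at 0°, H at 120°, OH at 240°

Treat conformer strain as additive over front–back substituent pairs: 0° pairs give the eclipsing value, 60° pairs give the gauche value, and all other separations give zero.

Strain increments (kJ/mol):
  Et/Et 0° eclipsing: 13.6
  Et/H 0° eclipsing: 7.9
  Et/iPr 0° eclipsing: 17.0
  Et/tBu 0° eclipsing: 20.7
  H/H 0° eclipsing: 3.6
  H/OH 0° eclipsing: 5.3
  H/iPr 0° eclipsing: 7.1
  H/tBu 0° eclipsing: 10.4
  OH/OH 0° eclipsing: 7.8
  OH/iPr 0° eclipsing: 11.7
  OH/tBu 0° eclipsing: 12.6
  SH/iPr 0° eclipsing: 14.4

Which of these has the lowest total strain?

A

A (eclipsed): iPr(0°)/H(0°) eclipsed 7.1; H(120°)/OH(120°) eclipsed 5.3; tBu(240°)/Et(240°) eclipsed 20.7 → 33.1 kJ/mol.
B (eclipsed): iPr(0°)/Et(0°) eclipsed 17.0; H(120°)/H(120°) eclipsed 3.6; tBu(240°)/OH(240°) eclipsed 12.6 → 33.2 kJ/mol.
A has the lowest total (33.1 kJ/mol).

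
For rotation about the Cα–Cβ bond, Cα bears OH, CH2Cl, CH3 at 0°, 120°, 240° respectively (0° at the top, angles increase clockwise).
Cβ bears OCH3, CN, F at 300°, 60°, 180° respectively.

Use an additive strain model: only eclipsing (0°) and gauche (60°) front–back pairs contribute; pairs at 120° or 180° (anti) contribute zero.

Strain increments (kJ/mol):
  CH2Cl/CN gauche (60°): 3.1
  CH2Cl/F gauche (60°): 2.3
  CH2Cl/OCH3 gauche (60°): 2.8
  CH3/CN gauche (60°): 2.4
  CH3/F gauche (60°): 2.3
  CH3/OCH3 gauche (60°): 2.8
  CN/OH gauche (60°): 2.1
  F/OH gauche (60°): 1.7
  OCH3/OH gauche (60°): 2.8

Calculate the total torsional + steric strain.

15.4 kJ/mol

This conformer (staggered): OH–OCH3 gauche, OH–CN gauche, CH2Cl–CN gauche, CH2Cl–F gauche, CH3–OCH3 gauche, CH3–F gauche; 2.8 + 2.1 + 3.1 + 2.3 + 2.8 + 2.3 = 15.4 kJ/mol.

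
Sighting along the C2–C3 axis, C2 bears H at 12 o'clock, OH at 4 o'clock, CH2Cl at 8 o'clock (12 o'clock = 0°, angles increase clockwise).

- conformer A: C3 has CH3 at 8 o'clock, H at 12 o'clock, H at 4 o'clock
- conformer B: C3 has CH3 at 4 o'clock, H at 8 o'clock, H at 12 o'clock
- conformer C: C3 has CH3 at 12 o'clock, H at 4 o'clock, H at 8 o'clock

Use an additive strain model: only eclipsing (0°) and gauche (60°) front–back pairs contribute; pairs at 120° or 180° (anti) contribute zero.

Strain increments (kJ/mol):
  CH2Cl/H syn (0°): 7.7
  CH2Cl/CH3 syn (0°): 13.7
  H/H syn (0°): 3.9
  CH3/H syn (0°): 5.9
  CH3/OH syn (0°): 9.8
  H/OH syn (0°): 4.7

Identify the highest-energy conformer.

A

A (eclipsed): H(0°)/H(0°) eclipsed 3.9; OH(120°)/H(120°) eclipsed 4.7; CH2Cl(240°)/CH3(240°) eclipsed 13.7 → 22.3 kJ/mol.
B (eclipsed): H(0°)/H(0°) eclipsed 3.9; OH(120°)/CH3(120°) eclipsed 9.8; CH2Cl(240°)/H(240°) eclipsed 7.7 → 21.4 kJ/mol.
C (eclipsed): H(0°)/CH3(0°) eclipsed 5.9; OH(120°)/H(120°) eclipsed 4.7; CH2Cl(240°)/H(240°) eclipsed 7.7 → 18.3 kJ/mol.
A has the highest total (22.3 kJ/mol).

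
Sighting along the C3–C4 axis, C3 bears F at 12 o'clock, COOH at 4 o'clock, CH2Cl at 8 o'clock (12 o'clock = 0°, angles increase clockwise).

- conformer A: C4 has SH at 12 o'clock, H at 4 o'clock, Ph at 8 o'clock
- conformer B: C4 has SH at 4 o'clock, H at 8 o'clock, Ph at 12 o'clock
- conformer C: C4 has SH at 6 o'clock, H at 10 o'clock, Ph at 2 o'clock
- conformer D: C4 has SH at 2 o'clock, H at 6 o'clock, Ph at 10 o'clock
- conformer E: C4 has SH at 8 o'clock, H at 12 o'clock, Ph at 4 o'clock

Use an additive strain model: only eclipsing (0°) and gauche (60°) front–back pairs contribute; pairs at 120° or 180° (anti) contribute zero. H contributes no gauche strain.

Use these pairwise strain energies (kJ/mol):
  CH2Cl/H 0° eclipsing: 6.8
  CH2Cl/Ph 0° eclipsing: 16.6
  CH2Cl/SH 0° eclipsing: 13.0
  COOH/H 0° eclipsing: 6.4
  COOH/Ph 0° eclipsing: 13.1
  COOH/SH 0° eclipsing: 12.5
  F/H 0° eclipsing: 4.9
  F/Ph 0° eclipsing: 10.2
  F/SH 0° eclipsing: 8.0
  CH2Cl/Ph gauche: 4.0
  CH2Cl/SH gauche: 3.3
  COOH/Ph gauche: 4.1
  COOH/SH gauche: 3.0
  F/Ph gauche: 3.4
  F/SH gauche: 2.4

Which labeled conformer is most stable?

D

A is eclipsed. F at 0° is eclipsed with SH at 0° (8.0); COOH at 120° is eclipsed with H at 120° (6.4); CH2Cl at 240° is eclipsed with Ph at 240° (16.6). Total 31.0 kJ/mol.
B is eclipsed. F at 0° is eclipsed with Ph at 0° (10.2); COOH at 120° is eclipsed with SH at 120° (12.5); CH2Cl at 240° is eclipsed with H at 240° (6.8). Total 29.5 kJ/mol.
C is staggered. F at 0° is gauche with Ph at 60° (3.4); COOH at 120° is gauche with SH at 180° (3.0); COOH at 120° is gauche with Ph at 60° (4.1); CH2Cl at 240° is gauche with SH at 180° (3.3). Total 13.8 kJ/mol.
D is staggered. F at 0° is gauche with SH at 60° (2.4); F at 0° is gauche with Ph at 300° (3.4); COOH at 120° is gauche with SH at 60° (3.0); CH2Cl at 240° is gauche with Ph at 300° (4.0). Total 12.8 kJ/mol.
E is eclipsed. F at 0° is eclipsed with H at 0° (4.9); COOH at 120° is eclipsed with Ph at 120° (13.1); CH2Cl at 240° is eclipsed with SH at 240° (13.0). Total 31.0 kJ/mol.
D has the lowest total (12.8 kJ/mol).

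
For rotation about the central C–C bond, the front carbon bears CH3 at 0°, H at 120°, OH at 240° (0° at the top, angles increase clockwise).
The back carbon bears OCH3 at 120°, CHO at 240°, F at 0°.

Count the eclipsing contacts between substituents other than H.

Non-H eclipsing pairs: CH3(0°)/F(0°); OH(240°)/CHO(240°) — 2 interactions.

2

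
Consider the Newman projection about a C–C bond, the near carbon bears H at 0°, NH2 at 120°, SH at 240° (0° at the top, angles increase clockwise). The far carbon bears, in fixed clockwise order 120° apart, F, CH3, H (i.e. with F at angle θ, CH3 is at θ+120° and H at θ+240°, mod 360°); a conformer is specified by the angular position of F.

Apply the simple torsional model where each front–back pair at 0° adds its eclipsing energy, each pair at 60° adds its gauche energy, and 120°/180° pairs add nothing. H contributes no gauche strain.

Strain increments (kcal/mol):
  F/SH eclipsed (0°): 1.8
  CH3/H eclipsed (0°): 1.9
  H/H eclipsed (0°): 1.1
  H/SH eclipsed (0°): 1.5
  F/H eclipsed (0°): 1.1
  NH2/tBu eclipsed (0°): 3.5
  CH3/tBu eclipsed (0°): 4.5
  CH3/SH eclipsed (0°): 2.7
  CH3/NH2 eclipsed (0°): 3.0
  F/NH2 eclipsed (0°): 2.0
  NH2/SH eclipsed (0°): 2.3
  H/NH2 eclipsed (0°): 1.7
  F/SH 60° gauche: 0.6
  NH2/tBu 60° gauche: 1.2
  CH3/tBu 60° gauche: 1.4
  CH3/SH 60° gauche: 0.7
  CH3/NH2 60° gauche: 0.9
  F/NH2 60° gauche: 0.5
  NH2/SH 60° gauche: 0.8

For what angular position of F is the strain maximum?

120°

F at 0° (eclipsed): H(0°)/F(0°) eclipsed 1.1; NH2(120°)/CH3(120°) eclipsed 3.0; SH(240°)/H(240°) eclipsed 1.5 → 5.6 kcal/mol.
F at 60° (staggered): NH2(120°)/F(60°) gauche 0.5; NH2(120°)/CH3(180°) gauche 0.9; SH(240°)/CH3(180°) gauche 0.7 → 2.1 kcal/mol.
F at 120° (eclipsed): H(0°)/H(0°) eclipsed 1.1; NH2(120°)/F(120°) eclipsed 2.0; SH(240°)/CH3(240°) eclipsed 2.7 → 5.8 kcal/mol.
F at 180° (staggered): NH2(120°)/F(180°) gauche 0.5; SH(240°)/F(180°) gauche 0.6; SH(240°)/CH3(300°) gauche 0.7 → 1.8 kcal/mol.
F at 240° (eclipsed): H(0°)/CH3(0°) eclipsed 1.9; NH2(120°)/H(120°) eclipsed 1.7; SH(240°)/F(240°) eclipsed 1.8 → 5.4 kcal/mol.
F at 300° (staggered): NH2(120°)/CH3(60°) gauche 0.9; SH(240°)/F(300°) gauche 0.6 → 1.5 kcal/mol.
The maximum (5.8 kcal/mol) occurs with F at 120°.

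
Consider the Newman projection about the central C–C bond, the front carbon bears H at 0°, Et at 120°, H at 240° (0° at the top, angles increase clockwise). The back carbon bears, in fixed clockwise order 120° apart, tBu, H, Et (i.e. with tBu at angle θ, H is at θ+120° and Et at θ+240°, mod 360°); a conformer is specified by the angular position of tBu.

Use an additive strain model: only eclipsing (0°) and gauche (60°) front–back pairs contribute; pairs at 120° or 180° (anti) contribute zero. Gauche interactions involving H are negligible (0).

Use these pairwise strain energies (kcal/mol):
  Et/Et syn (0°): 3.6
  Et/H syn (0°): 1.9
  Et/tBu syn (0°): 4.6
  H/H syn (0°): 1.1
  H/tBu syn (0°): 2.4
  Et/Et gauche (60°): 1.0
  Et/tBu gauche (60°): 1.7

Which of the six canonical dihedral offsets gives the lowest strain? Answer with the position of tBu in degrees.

300°

tBu at 0° is eclipsed. H at 0° is eclipsed with tBu at 0° (2.4); Et at 120° is eclipsed with H at 120° (1.9); H at 240° is eclipsed with Et at 240° (1.9). Total 6.2 kcal/mol.
tBu at 60° is staggered. Et at 120° is gauche with tBu at 60° (1.7). Total 1.7 kcal/mol.
tBu at 120° is eclipsed. H at 0° is eclipsed with Et at 0° (1.9); Et at 120° is eclipsed with tBu at 120° (4.6); H at 240° is eclipsed with H at 240° (1.1). Total 7.6 kcal/mol.
tBu at 180° is staggered. Et at 120° is gauche with tBu at 180° (1.7); Et at 120° is gauche with Et at 60° (1.0). Total 2.7 kcal/mol.
tBu at 240° is eclipsed. H at 0° is eclipsed with H at 0° (1.1); Et at 120° is eclipsed with Et at 120° (3.6); H at 240° is eclipsed with tBu at 240° (2.4). Total 7.1 kcal/mol.
tBu at 300° is staggered. Et at 120° is gauche with Et at 180° (1.0). Total 1.0 kcal/mol.
The minimum (1.0 kcal/mol) occurs with tBu at 300°.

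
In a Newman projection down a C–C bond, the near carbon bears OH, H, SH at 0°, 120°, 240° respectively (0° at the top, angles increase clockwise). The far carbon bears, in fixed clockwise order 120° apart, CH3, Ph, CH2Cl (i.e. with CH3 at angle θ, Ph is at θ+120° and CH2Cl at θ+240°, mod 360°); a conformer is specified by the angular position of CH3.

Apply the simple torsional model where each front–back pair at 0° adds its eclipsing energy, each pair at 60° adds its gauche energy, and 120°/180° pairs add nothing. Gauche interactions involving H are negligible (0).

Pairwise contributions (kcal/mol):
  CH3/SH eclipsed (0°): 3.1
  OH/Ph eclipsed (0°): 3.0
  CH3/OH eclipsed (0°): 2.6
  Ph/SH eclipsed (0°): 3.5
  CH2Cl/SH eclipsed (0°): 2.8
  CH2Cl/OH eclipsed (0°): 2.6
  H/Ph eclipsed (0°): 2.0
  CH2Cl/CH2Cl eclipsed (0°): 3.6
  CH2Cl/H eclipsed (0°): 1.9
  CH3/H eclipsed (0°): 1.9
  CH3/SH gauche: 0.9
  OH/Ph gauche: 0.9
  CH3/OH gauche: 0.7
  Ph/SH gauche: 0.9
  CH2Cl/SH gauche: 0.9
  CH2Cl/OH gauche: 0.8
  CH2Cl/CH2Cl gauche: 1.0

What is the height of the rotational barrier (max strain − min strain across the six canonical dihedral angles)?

4.7 kcal/mol

CH3 at 0° (eclipsed): OH(0°)/CH3(0°) eclipsed 2.6; H(120°)/Ph(120°) eclipsed 2.0; SH(240°)/CH2Cl(240°) eclipsed 2.8 → 7.4 kcal/mol.
CH3 at 60° (staggered): OH(0°)/CH3(60°) gauche 0.7; OH(0°)/CH2Cl(300°) gauche 0.8; SH(240°)/Ph(180°) gauche 0.9; SH(240°)/CH2Cl(300°) gauche 0.9 → 3.3 kcal/mol.
CH3 at 120° (eclipsed): OH(0°)/CH2Cl(0°) eclipsed 2.6; H(120°)/CH3(120°) eclipsed 1.9; SH(240°)/Ph(240°) eclipsed 3.5 → 8.0 kcal/mol.
CH3 at 180° (staggered): OH(0°)/Ph(300°) gauche 0.9; OH(0°)/CH2Cl(60°) gauche 0.8; SH(240°)/CH3(180°) gauche 0.9; SH(240°)/Ph(300°) gauche 0.9 → 3.5 kcal/mol.
CH3 at 240° (eclipsed): OH(0°)/Ph(0°) eclipsed 3.0; H(120°)/CH2Cl(120°) eclipsed 1.9; SH(240°)/CH3(240°) eclipsed 3.1 → 8.0 kcal/mol.
CH3 at 300° (staggered): OH(0°)/CH3(300°) gauche 0.7; OH(0°)/Ph(60°) gauche 0.9; SH(240°)/CH3(300°) gauche 0.9; SH(240°)/CH2Cl(180°) gauche 0.9 → 3.4 kcal/mol.
Max at 120° (8.0 kcal/mol), min at 60° (3.3 kcal/mol); barrier = 4.7 kcal/mol.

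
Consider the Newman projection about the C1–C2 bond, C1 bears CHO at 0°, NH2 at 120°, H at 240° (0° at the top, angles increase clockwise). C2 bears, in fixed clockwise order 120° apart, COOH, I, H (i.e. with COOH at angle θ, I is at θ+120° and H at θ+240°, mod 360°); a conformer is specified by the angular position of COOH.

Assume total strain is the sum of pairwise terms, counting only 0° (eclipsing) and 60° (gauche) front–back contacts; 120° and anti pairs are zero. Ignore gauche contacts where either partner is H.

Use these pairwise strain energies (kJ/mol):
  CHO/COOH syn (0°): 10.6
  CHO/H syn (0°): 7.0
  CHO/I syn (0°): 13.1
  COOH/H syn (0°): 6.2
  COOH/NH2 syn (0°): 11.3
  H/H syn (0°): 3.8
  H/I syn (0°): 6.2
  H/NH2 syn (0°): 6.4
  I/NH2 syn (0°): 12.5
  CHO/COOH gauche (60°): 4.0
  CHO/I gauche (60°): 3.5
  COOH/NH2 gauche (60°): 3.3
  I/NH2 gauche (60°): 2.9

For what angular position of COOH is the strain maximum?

0°

COOH at 0° is eclipsed. CHO at 0° is eclipsed with COOH at 0° (10.6); NH2 at 120° is eclipsed with I at 120° (12.5); H at 240° is eclipsed with H at 240° (3.8). Total 26.9 kJ/mol.
COOH at 60° is staggered. CHO at 0° is gauche with COOH at 60° (4.0); NH2 at 120° is gauche with COOH at 60° (3.3); NH2 at 120° is gauche with I at 180° (2.9). Total 10.2 kJ/mol.
COOH at 120° is eclipsed. CHO at 0° is eclipsed with H at 0° (7.0); NH2 at 120° is eclipsed with COOH at 120° (11.3); H at 240° is eclipsed with I at 240° (6.2). Total 24.5 kJ/mol.
COOH at 180° is staggered. CHO at 0° is gauche with I at 300° (3.5); NH2 at 120° is gauche with COOH at 180° (3.3). Total 6.8 kJ/mol.
COOH at 240° is eclipsed. CHO at 0° is eclipsed with I at 0° (13.1); NH2 at 120° is eclipsed with H at 120° (6.4); H at 240° is eclipsed with COOH at 240° (6.2). Total 25.7 kJ/mol.
COOH at 300° is staggered. CHO at 0° is gauche with COOH at 300° (4.0); CHO at 0° is gauche with I at 60° (3.5); NH2 at 120° is gauche with I at 60° (2.9). Total 10.4 kJ/mol.
The maximum (26.9 kJ/mol) occurs with COOH at 0°.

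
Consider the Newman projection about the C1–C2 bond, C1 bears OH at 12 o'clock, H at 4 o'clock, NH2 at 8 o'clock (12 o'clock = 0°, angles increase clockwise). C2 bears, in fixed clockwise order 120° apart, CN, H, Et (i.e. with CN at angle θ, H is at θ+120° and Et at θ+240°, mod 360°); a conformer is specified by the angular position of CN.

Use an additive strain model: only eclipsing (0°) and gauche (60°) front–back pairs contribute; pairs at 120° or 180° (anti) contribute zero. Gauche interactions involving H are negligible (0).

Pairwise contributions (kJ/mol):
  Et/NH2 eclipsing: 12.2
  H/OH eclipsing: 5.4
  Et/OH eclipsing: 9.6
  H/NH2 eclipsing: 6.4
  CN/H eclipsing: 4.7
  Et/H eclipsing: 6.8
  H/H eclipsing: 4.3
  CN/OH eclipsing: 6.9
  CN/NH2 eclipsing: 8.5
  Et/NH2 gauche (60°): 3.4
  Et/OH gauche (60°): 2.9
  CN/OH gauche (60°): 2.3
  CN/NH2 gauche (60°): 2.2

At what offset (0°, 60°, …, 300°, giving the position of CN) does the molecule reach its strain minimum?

CN at 0° is eclipsed. OH at 0° is eclipsed with CN at 0° (6.9); H at 120° is eclipsed with H at 120° (4.3); NH2 at 240° is eclipsed with Et at 240° (12.2). Total 23.4 kJ/mol.
CN at 60° is staggered. OH at 0° is gauche with CN at 60° (2.3); OH at 0° is gauche with Et at 300° (2.9); NH2 at 240° is gauche with Et at 300° (3.4). Total 8.6 kJ/mol.
CN at 120° is eclipsed. OH at 0° is eclipsed with Et at 0° (9.6); H at 120° is eclipsed with CN at 120° (4.7); NH2 at 240° is eclipsed with H at 240° (6.4). Total 20.7 kJ/mol.
CN at 180° is staggered. OH at 0° is gauche with Et at 60° (2.9); NH2 at 240° is gauche with CN at 180° (2.2). Total 5.1 kJ/mol.
CN at 240° is eclipsed. OH at 0° is eclipsed with H at 0° (5.4); H at 120° is eclipsed with Et at 120° (6.8); NH2 at 240° is eclipsed with CN at 240° (8.5). Total 20.7 kJ/mol.
CN at 300° is staggered. OH at 0° is gauche with CN at 300° (2.3); NH2 at 240° is gauche with CN at 300° (2.2); NH2 at 240° is gauche with Et at 180° (3.4). Total 7.9 kJ/mol.
The minimum (5.1 kJ/mol) occurs with CN at 180°.

180°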